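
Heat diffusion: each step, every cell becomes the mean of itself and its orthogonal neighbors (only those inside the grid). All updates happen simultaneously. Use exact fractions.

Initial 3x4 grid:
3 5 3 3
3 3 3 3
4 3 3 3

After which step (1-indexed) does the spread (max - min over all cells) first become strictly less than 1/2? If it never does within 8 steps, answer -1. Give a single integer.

Answer: 3

Derivation:
Step 1: max=11/3, min=3, spread=2/3
Step 2: max=211/60, min=3, spread=31/60
Step 3: max=7489/2160, min=145/48, spread=241/540
  -> spread < 1/2 first at step 3
Step 4: max=440963/129600, min=22151/7200, spread=8449/25920
Step 5: max=26262757/7776000, min=669977/216000, spread=428717/1555200
Step 6: max=1561186943/466560000, min=20297819/6480000, spread=3989759/18662400
Step 7: max=93139228837/27993600000, min=612611273/194400000, spread=196928221/1119744000
Step 8: max=5558476854383/1679616000000, min=18481533191/5832000000, spread=1886362363/13436928000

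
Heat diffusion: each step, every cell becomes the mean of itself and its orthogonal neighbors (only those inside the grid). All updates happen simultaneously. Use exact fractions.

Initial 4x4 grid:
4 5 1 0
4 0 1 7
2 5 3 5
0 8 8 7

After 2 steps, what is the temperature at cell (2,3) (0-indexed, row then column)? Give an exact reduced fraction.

Answer: 1189/240

Derivation:
Step 1: cell (2,3) = 11/2
Step 2: cell (2,3) = 1189/240
Full grid after step 2:
  28/9 139/48 559/240 23/9
  151/48 14/5 74/25 829/240
  731/240 19/5 112/25 1189/240
  34/9 1121/240 1369/240 56/9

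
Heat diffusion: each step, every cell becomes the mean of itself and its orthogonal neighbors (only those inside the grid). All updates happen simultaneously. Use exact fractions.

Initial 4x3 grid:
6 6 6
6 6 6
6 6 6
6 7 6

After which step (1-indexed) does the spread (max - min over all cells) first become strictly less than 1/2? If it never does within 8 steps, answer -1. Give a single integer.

Step 1: max=19/3, min=6, spread=1/3
  -> spread < 1/2 first at step 1
Step 2: max=1507/240, min=6, spread=67/240
Step 3: max=13397/2160, min=6, spread=437/2160
Step 4: max=5341531/864000, min=6009/1000, spread=29951/172800
Step 5: max=47871821/7776000, min=20329/3375, spread=206761/1555200
Step 6: max=19118595571/3110400000, min=32565671/5400000, spread=14430763/124416000
Step 7: max=1144851741689/186624000000, min=2609652727/432000000, spread=139854109/1492992000
Step 8: max=68607111890251/11197440000000, min=235131228977/38880000000, spread=7114543559/89579520000

Answer: 1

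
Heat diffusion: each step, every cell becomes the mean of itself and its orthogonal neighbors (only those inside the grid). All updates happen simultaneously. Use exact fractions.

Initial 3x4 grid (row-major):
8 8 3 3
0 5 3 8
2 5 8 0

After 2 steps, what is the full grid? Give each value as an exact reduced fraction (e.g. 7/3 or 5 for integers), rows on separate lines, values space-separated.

Answer: 181/36 1187/240 1219/240 149/36
937/240 487/100 427/100 189/40
133/36 233/60 74/15 77/18

Derivation:
After step 1:
  16/3 6 17/4 14/3
  15/4 21/5 27/5 7/2
  7/3 5 4 16/3
After step 2:
  181/36 1187/240 1219/240 149/36
  937/240 487/100 427/100 189/40
  133/36 233/60 74/15 77/18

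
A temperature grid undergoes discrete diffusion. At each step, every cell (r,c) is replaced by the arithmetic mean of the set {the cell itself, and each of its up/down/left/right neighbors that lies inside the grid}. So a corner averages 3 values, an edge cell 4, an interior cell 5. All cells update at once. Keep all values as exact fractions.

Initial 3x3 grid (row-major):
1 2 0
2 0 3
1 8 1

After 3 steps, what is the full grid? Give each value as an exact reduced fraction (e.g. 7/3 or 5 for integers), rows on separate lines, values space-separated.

After step 1:
  5/3 3/4 5/3
  1 3 1
  11/3 5/2 4
After step 2:
  41/36 85/48 41/36
  7/3 33/20 29/12
  43/18 79/24 5/2
After step 3:
  755/432 4103/2880 767/432
  169/90 917/400 1387/720
  577/216 3539/1440 197/72

Answer: 755/432 4103/2880 767/432
169/90 917/400 1387/720
577/216 3539/1440 197/72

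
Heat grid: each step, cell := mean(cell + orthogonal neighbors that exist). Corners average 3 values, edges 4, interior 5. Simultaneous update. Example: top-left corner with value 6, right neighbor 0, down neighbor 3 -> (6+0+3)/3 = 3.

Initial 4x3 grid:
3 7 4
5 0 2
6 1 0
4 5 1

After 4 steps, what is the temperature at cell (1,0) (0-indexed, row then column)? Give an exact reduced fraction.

Answer: 31987/9000

Derivation:
Step 1: cell (1,0) = 7/2
Step 2: cell (1,0) = 31/8
Step 3: cell (1,0) = 719/200
Step 4: cell (1,0) = 31987/9000
Full grid after step 4:
  79213/21600 1482091/432000 197789/64800
  31987/9000 557849/180000 297469/108000
  60619/18000 348341/120000 9707/4000
  143591/43200 823739/288000 104891/43200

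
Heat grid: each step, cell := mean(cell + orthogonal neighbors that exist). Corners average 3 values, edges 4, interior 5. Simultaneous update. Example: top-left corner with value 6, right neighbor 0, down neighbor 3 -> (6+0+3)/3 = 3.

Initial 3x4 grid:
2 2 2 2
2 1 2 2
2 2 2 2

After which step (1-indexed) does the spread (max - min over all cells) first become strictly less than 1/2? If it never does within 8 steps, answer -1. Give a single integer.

Step 1: max=2, min=7/4, spread=1/4
  -> spread < 1/2 first at step 1
Step 2: max=2, min=177/100, spread=23/100
Step 3: max=787/400, min=8789/4800, spread=131/960
Step 4: max=14009/7200, min=79849/43200, spread=841/8640
Step 5: max=2786627/1440000, min=32017949/17280000, spread=56863/691200
Step 6: max=24930457/12960000, min=289505659/155520000, spread=386393/6220800
Step 7: max=9947641187/5184000000, min=116022276869/62208000000, spread=26795339/497664000
Step 8: max=594993850333/311040000000, min=6981144285871/3732480000000, spread=254051069/5971968000

Answer: 1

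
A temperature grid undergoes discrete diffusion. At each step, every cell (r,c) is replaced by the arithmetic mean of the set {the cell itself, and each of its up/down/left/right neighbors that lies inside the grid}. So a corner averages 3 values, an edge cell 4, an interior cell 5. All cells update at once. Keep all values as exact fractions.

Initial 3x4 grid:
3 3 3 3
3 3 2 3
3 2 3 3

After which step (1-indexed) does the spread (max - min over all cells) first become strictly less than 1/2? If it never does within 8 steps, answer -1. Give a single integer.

Answer: 2

Derivation:
Step 1: max=3, min=5/2, spread=1/2
Step 2: max=3, min=631/240, spread=89/240
  -> spread < 1/2 first at step 2
Step 3: max=2311/800, min=6493/2400, spread=11/60
Step 4: max=62183/21600, min=592453/216000, spread=29377/216000
Step 5: max=1535483/540000, min=745829/270000, spread=1753/21600
Step 6: max=110301959/38880000, min=16012193/5760000, spread=71029/1244160
Step 7: max=6589376381/2332800000, min=10825283771/3888000000, spread=7359853/182250000
Step 8: max=131598664193/46656000000, min=57853855433/20736000000, spread=45679663/1492992000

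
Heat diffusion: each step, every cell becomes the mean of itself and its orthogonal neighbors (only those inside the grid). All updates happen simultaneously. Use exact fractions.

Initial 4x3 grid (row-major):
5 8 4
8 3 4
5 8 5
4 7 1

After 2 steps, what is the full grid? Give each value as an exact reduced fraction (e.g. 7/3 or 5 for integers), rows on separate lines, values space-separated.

Answer: 23/4 353/60 43/9
247/40 521/100 601/120
673/120 551/100 553/120
199/36 76/15 83/18

Derivation:
After step 1:
  7 5 16/3
  21/4 31/5 4
  25/4 28/5 9/2
  16/3 5 13/3
After step 2:
  23/4 353/60 43/9
  247/40 521/100 601/120
  673/120 551/100 553/120
  199/36 76/15 83/18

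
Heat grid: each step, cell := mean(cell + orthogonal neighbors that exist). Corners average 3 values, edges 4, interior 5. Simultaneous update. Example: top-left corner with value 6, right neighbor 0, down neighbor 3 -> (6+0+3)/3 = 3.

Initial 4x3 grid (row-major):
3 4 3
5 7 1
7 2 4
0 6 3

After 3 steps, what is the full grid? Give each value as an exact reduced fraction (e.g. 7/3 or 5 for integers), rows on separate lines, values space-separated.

Answer: 997/240 11749/2880 3749/1080
215/48 2293/600 1093/288
179/45 1247/300 4993/1440
8867/2160 10387/2880 2033/540

Derivation:
After step 1:
  4 17/4 8/3
  11/2 19/5 15/4
  7/2 26/5 5/2
  13/3 11/4 13/3
After step 2:
  55/12 883/240 32/9
  21/5 9/2 763/240
  139/30 71/20 947/240
  127/36 997/240 115/36
After step 3:
  997/240 11749/2880 3749/1080
  215/48 2293/600 1093/288
  179/45 1247/300 4993/1440
  8867/2160 10387/2880 2033/540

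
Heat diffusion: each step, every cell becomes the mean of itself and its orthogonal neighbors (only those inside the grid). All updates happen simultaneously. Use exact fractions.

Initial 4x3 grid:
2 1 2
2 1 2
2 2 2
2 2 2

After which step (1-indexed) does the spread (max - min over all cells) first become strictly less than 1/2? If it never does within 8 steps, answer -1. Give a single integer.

Step 1: max=2, min=3/2, spread=1/2
Step 2: max=2, min=193/120, spread=47/120
  -> spread < 1/2 first at step 2
Step 3: max=783/400, min=11819/7200, spread=91/288
Step 4: max=4627/2400, min=724801/432000, spread=108059/432000
Step 5: max=917341/480000, min=43976339/25920000, spread=222403/1036800
Step 6: max=163439357/86400000, min=2669674201/1555200000, spread=10889369/62208000
Step 7: max=9735808463/5184000000, min=161479544459/93312000000, spread=110120063/746496000
Step 8: max=193394672839/103680000000, min=9760480483681/5598720000000, spread=5462654797/44789760000

Answer: 2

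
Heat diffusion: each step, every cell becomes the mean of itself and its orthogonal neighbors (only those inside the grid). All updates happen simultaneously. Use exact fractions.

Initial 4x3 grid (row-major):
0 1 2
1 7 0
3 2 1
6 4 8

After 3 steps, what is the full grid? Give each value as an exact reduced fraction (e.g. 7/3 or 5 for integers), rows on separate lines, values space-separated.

After step 1:
  2/3 5/2 1
  11/4 11/5 5/2
  3 17/5 11/4
  13/3 5 13/3
After step 2:
  71/36 191/120 2
  517/240 267/100 169/80
  809/240 327/100 779/240
  37/9 64/15 145/36
After step 3:
  4117/2160 14821/7200 1369/720
  18301/7200 7079/3000 6017/2400
  23231/7200 5047/1500 22781/7200
  8459/2160 3527/900 8309/2160

Answer: 4117/2160 14821/7200 1369/720
18301/7200 7079/3000 6017/2400
23231/7200 5047/1500 22781/7200
8459/2160 3527/900 8309/2160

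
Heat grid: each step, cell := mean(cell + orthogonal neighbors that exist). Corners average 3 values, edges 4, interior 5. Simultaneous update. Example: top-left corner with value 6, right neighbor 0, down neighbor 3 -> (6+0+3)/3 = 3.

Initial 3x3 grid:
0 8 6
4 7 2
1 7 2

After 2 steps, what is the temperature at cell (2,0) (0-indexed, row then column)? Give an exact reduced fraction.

Step 1: cell (2,0) = 4
Step 2: cell (2,0) = 15/4
Full grid after step 2:
  49/12 1211/240 89/18
  83/20 447/100 377/80
  15/4 1051/240 73/18

Answer: 15/4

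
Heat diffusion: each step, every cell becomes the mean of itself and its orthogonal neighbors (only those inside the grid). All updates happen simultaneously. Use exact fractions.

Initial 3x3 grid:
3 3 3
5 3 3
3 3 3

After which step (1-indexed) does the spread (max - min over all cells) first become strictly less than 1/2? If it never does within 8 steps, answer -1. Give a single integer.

Step 1: max=11/3, min=3, spread=2/3
Step 2: max=427/120, min=3, spread=67/120
Step 3: max=3677/1080, min=307/100, spread=1807/5400
  -> spread < 1/2 first at step 3
Step 4: max=1453963/432000, min=8461/2700, spread=33401/144000
Step 5: max=12893933/3888000, min=853391/270000, spread=3025513/19440000
Step 6: max=5130526867/1555200000, min=45955949/14400000, spread=53531/497664
Step 7: max=305968925849/93312000000, min=12455116051/3888000000, spread=450953/5971968
Step 8: max=18305063560603/5598720000000, min=1500688610519/466560000000, spread=3799043/71663616

Answer: 3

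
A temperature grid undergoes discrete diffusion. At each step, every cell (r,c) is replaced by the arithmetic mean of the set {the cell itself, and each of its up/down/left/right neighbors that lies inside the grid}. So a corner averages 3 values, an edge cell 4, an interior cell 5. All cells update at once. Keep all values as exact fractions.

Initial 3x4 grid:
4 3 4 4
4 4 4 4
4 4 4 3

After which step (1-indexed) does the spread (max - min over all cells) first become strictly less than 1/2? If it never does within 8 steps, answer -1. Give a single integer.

Answer: 1

Derivation:
Step 1: max=4, min=11/3, spread=1/3
  -> spread < 1/2 first at step 1
Step 2: max=4, min=67/18, spread=5/18
Step 3: max=2821/720, min=4109/1080, spread=49/432
Step 4: max=84431/21600, min=493931/129600, spread=2531/25920
Step 5: max=838609/216000, min=198246911/51840000, spread=3019249/51840000
Step 6: max=75360949/19440000, min=198483289/51840000, spread=297509/6220800
Step 7: max=1127714479/291600000, min=715339200791/186624000000, spread=6398065769/186624000000
Step 8: max=45066621049/11664000000, min=2146750535227/559872000000, spread=131578201/4478976000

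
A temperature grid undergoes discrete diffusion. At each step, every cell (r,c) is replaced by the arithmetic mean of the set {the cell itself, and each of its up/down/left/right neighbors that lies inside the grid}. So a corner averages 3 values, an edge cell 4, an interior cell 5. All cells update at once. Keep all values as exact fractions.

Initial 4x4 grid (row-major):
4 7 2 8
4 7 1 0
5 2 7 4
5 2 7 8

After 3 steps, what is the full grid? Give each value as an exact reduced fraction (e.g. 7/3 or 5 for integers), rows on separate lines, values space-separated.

After step 1:
  5 5 9/2 10/3
  5 21/5 17/5 13/4
  4 23/5 21/5 19/4
  4 4 6 19/3
After step 2:
  5 187/40 487/120 133/36
  91/20 111/25 391/100 221/60
  22/5 21/5 459/100 139/30
  4 93/20 77/15 205/36
After step 3:
  569/120 1363/300 919/225 4117/1080
  1839/400 871/200 12409/3000 14329/3600
  343/80 557/125 337/75 16741/3600
  87/20 1079/240 18061/3600 2783/540

Answer: 569/120 1363/300 919/225 4117/1080
1839/400 871/200 12409/3000 14329/3600
343/80 557/125 337/75 16741/3600
87/20 1079/240 18061/3600 2783/540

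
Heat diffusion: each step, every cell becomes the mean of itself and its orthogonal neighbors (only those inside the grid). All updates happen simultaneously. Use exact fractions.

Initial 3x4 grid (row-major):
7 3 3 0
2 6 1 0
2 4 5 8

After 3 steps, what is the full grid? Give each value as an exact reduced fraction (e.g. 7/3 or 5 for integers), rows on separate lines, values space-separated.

Answer: 301/80 2141/600 3197/1200 37/16
55709/14400 10463/3000 9673/3000 39409/14400
1963/540 27517/7200 25757/7200 373/108

Derivation:
After step 1:
  4 19/4 7/4 1
  17/4 16/5 3 9/4
  8/3 17/4 9/2 13/3
After step 2:
  13/3 137/40 21/8 5/3
  847/240 389/100 147/50 127/48
  67/18 877/240 193/48 133/36
After step 3:
  301/80 2141/600 3197/1200 37/16
  55709/14400 10463/3000 9673/3000 39409/14400
  1963/540 27517/7200 25757/7200 373/108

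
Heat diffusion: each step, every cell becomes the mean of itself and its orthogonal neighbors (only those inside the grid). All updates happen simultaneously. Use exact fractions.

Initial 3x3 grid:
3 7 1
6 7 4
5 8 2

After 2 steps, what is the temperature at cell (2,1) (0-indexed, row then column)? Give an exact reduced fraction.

Answer: 229/40

Derivation:
Step 1: cell (2,1) = 11/2
Step 2: cell (2,1) = 229/40
Full grid after step 2:
  181/36 607/120 4
  1399/240 503/100 557/120
  205/36 229/40 41/9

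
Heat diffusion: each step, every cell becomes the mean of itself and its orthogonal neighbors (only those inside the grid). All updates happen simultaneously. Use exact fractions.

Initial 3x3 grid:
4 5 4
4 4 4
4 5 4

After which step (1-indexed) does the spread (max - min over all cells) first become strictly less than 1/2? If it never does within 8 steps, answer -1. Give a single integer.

Step 1: max=22/5, min=4, spread=2/5
  -> spread < 1/2 first at step 1
Step 2: max=1039/240, min=209/50, spread=179/1200
Step 3: max=12823/3000, min=947/225, spread=589/9000
Step 4: max=3677551/864000, min=761081/180000, spread=121811/4320000
Step 5: max=45891607/10800000, min=3431423/810000, spread=417901/32400000
Step 6: max=13204169359/3110400000, min=2747063129/648000000, spread=91331699/15552000000
Step 7: max=165002654263/38880000000, min=12367255007/2916000000, spread=317762509/116640000000
Step 8: max=47510766886831/11197440000000, min=9895132008761/2332800000000, spread=70666223891/55987200000000

Answer: 1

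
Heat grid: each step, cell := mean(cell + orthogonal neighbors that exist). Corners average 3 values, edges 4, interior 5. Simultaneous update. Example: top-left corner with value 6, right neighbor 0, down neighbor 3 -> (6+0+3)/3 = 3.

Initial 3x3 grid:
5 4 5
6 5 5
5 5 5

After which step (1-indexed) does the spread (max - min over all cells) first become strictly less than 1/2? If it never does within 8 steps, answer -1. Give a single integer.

Step 1: max=16/3, min=14/3, spread=2/3
Step 2: max=187/36, min=173/36, spread=7/18
  -> spread < 1/2 first at step 2
Step 3: max=2221/432, min=2099/432, spread=61/216
Step 4: max=26431/5184, min=25409/5184, spread=511/2592
Step 5: max=315349/62208, min=306731/62208, spread=4309/31104
Step 6: max=3768775/746496, min=3696185/746496, spread=36295/373248
Step 7: max=45095533/8957952, min=44483987/8957952, spread=305773/4478976
Step 8: max=540053071/107495424, min=534901169/107495424, spread=2575951/53747712

Answer: 2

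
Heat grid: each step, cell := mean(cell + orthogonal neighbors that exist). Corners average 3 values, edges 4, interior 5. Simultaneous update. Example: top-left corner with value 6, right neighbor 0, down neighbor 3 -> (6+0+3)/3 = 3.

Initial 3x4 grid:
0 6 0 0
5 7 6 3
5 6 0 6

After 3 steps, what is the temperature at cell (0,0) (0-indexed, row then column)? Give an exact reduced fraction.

Answer: 901/216

Derivation:
Step 1: cell (0,0) = 11/3
Step 2: cell (0,0) = 67/18
Step 3: cell (0,0) = 901/216
Full grid after step 3:
  901/216 26197/7200 2653/800 119/45
  20963/4800 4441/1000 437/125 15793/4800
  2101/432 4009/900 5017/1200 823/240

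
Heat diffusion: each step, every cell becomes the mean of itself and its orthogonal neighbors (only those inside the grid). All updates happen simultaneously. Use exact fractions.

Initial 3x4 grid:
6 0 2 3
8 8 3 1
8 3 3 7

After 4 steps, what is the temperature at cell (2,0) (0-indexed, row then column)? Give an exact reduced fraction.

Step 1: cell (2,0) = 19/3
Step 2: cell (2,0) = 58/9
Step 3: cell (2,0) = 3101/540
Step 4: cell (2,0) = 356903/64800
Full grid after step 4:
  320353/64800 457373/108000 125341/36000 66101/21600
  753349/144000 93307/20000 675013/180000 1448897/432000
  356903/64800 132187/27000 224449/54000 236953/64800

Answer: 356903/64800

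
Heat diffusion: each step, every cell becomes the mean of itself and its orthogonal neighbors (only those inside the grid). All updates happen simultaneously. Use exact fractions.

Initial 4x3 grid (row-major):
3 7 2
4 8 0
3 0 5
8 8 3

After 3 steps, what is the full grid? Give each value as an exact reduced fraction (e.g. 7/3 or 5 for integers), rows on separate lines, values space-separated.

After step 1:
  14/3 5 3
  9/2 19/5 15/4
  15/4 24/5 2
  19/3 19/4 16/3
After step 2:
  85/18 247/60 47/12
  1003/240 437/100 251/80
  1163/240 191/50 953/240
  89/18 1273/240 145/36
After step 3:
  9373/2160 15413/3600 2681/720
  32611/7200 5887/1500 3079/800
  32021/7200 26773/6000 26921/7200
  2717/540 65147/14400 4789/1080

Answer: 9373/2160 15413/3600 2681/720
32611/7200 5887/1500 3079/800
32021/7200 26773/6000 26921/7200
2717/540 65147/14400 4789/1080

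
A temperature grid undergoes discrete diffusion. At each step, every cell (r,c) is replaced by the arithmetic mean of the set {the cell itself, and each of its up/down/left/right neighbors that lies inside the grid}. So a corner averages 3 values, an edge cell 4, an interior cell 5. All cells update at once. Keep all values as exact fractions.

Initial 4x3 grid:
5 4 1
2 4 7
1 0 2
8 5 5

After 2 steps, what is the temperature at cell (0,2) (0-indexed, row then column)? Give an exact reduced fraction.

Answer: 11/3

Derivation:
Step 1: cell (0,2) = 4
Step 2: cell (0,2) = 11/3
Full grid after step 2:
  61/18 437/120 11/3
  769/240 79/25 18/5
  769/240 331/100 67/20
  143/36 467/120 4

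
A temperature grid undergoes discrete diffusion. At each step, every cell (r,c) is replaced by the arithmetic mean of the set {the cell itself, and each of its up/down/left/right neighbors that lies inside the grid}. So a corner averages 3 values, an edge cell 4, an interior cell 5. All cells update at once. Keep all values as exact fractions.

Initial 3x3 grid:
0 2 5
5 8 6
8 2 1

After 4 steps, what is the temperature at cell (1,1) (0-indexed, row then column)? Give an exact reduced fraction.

Answer: 1568003/360000

Derivation:
Step 1: cell (1,1) = 23/5
Step 2: cell (1,1) = 467/100
Step 3: cell (1,1) = 25549/6000
Step 4: cell (1,1) = 1568003/360000
Full grid after step 4:
  16901/4050 3554869/864000 545857/129600
  3711119/864000 1568003/360000 229859/54000
  48761/10800 1270123/288000 190319/43200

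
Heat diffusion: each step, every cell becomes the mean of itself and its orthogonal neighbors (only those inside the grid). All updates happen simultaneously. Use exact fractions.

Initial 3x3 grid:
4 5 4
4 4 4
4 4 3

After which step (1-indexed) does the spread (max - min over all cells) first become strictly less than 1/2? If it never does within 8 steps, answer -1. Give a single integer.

Answer: 3

Derivation:
Step 1: max=13/3, min=11/3, spread=2/3
Step 2: max=1027/240, min=67/18, spread=401/720
Step 3: max=9077/2160, min=4181/1080, spread=143/432
  -> spread < 1/2 first at step 3
Step 4: max=535879/129600, min=252877/64800, spread=1205/5184
Step 5: max=31994813/7776000, min=15362969/3888000, spread=10151/62208
Step 6: max=1906102111/466560000, min=926326993/233280000, spread=85517/746496
Step 7: max=113968156517/27993600000, min=55858404821/13996800000, spread=720431/8957952
Step 8: max=6816061489399/1679616000000, min=3360614955637/839808000000, spread=6069221/107495424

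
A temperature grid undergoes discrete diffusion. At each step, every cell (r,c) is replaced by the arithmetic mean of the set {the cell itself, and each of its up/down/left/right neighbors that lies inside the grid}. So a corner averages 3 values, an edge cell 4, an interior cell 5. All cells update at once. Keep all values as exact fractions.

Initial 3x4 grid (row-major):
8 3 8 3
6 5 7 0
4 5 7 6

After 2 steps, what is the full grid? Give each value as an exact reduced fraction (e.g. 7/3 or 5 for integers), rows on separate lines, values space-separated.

Answer: 209/36 1327/240 1219/240 155/36
1297/240 138/25 261/50 87/20
16/3 217/40 637/120 175/36

Derivation:
After step 1:
  17/3 6 21/4 11/3
  23/4 26/5 27/5 4
  5 21/4 25/4 13/3
After step 2:
  209/36 1327/240 1219/240 155/36
  1297/240 138/25 261/50 87/20
  16/3 217/40 637/120 175/36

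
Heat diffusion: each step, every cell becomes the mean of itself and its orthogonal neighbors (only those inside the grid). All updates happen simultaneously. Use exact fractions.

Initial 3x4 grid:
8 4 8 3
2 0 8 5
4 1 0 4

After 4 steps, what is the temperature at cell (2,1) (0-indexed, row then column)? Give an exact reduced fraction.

Answer: 168371/54000

Derivation:
Step 1: cell (2,1) = 5/4
Step 2: cell (2,1) = 59/24
Step 3: cell (2,1) = 10021/3600
Step 4: cell (2,1) = 168371/54000
Full grid after step 4:
  128141/32400 913609/216000 978629/216000 306527/64800
  166157/48000 108847/30000 727607/180000 921239/216000
  192107/64800 168371/54000 62167/18000 41267/10800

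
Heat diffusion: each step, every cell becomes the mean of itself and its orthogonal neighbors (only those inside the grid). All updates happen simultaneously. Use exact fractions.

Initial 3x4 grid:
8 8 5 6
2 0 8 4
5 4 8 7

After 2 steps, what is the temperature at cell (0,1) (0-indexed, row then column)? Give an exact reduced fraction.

Answer: 28/5

Derivation:
Step 1: cell (0,1) = 21/4
Step 2: cell (0,1) = 28/5
Full grid after step 2:
  5 28/5 11/2 6
  1069/240 453/100 583/100 271/48
  35/9 143/30 67/12 58/9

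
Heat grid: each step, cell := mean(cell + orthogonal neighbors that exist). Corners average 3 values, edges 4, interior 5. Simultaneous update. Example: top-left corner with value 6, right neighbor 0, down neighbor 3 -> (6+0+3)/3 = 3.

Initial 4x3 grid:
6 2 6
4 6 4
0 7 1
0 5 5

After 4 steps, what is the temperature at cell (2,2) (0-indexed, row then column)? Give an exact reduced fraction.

Step 1: cell (2,2) = 17/4
Step 2: cell (2,2) = 479/120
Step 3: cell (2,2) = 14627/3600
Step 4: cell (2,2) = 427799/108000
Full grid after step 4:
  89633/21600 12809/3000 23377/5400
  93967/24000 244763/60000 151513/36000
  763723/216000 1363003/360000 427799/108000
  435413/129600 3062747/864000 493163/129600

Answer: 427799/108000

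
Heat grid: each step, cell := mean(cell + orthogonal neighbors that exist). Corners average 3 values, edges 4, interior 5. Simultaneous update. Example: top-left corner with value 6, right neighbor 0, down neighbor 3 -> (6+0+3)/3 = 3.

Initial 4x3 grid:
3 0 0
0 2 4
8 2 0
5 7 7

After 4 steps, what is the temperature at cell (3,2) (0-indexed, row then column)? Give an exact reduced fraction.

Step 1: cell (3,2) = 14/3
Step 2: cell (3,2) = 79/18
Step 3: cell (3,2) = 1151/270
Step 4: cell (3,2) = 523073/129600
Full grid after step 4:
  10009/4800 1586927/864000 234793/129600
  96553/36000 909343/360000 502943/216000
  410669/108000 1276243/360000 727963/216000
  576023/129600 3765407/864000 523073/129600

Answer: 523073/129600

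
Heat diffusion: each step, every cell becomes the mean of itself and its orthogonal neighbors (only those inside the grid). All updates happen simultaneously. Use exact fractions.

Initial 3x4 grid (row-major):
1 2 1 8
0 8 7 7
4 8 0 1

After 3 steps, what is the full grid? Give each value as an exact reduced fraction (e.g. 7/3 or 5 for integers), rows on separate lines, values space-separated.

Answer: 437/144 179/50 1991/450 10181/2160
5593/1600 8051/2000 8781/2000 22429/4800
571/144 841/200 983/225 9211/2160

Derivation:
After step 1:
  1 3 9/2 16/3
  13/4 5 23/5 23/4
  4 5 4 8/3
After step 2:
  29/12 27/8 523/120 187/36
  53/16 417/100 477/100 367/80
  49/12 9/2 61/15 149/36
After step 3:
  437/144 179/50 1991/450 10181/2160
  5593/1600 8051/2000 8781/2000 22429/4800
  571/144 841/200 983/225 9211/2160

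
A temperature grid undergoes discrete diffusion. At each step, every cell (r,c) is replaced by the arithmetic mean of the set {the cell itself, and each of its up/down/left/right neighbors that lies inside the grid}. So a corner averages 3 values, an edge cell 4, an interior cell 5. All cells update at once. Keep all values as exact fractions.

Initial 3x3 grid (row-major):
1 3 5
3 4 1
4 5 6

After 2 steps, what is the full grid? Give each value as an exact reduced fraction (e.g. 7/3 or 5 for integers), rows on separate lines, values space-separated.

After step 1:
  7/3 13/4 3
  3 16/5 4
  4 19/4 4
After step 2:
  103/36 707/240 41/12
  47/15 91/25 71/20
  47/12 319/80 17/4

Answer: 103/36 707/240 41/12
47/15 91/25 71/20
47/12 319/80 17/4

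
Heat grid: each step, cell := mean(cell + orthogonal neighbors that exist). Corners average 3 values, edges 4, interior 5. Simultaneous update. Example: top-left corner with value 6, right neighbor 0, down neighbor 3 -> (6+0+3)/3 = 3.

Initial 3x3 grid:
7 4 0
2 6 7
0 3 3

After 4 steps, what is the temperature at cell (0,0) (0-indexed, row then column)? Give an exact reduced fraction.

Step 1: cell (0,0) = 13/3
Step 2: cell (0,0) = 37/9
Step 3: cell (0,0) = 1063/270
Step 4: cell (0,0) = 62381/16200
Full grid after step 4:
  62381/16200 1141397/288000 520223/129600
  1048147/288000 112841/30000 23339/6000
  443573/129600 256193/72000 120187/32400

Answer: 62381/16200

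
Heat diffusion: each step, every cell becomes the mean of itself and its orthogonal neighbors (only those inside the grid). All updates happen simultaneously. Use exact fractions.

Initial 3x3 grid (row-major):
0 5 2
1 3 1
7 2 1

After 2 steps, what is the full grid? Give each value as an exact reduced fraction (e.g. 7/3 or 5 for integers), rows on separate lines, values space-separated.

After step 1:
  2 5/2 8/3
  11/4 12/5 7/4
  10/3 13/4 4/3
After step 2:
  29/12 287/120 83/36
  629/240 253/100 163/80
  28/9 619/240 19/9

Answer: 29/12 287/120 83/36
629/240 253/100 163/80
28/9 619/240 19/9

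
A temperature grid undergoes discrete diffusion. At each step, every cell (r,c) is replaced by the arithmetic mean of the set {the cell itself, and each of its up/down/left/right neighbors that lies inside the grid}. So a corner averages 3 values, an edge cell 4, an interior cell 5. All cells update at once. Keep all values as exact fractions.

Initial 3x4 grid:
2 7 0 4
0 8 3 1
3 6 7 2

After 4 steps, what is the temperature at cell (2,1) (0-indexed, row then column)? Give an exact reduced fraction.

Step 1: cell (2,1) = 6
Step 2: cell (2,1) = 183/40
Step 3: cell (2,1) = 2623/600
Step 4: cell (2,1) = 74401/18000
Full grid after step 4:
  54193/14400 267229/72000 746287/216000 51019/16200
  1124081/288000 475849/120000 36827/10000 160451/48000
  177229/43200 74401/18000 212603/54000 232901/64800

Answer: 74401/18000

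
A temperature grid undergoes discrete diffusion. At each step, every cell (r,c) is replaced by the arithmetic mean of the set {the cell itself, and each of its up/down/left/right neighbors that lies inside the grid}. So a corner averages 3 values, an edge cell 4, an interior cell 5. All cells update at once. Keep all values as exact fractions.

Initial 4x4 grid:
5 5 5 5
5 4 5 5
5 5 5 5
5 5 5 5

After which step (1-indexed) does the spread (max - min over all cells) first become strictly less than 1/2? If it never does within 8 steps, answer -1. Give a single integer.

Step 1: max=5, min=19/4, spread=1/4
  -> spread < 1/2 first at step 1
Step 2: max=5, min=239/50, spread=11/50
Step 3: max=5, min=11633/2400, spread=367/2400
Step 4: max=2987/600, min=52429/10800, spread=1337/10800
Step 5: max=89531/18000, min=1578331/324000, spread=33227/324000
Step 6: max=535951/108000, min=47385673/9720000, spread=849917/9720000
Step 7: max=8031467/1620000, min=1424285653/291600000, spread=21378407/291600000
Step 8: max=2406311657/486000000, min=42773537629/8748000000, spread=540072197/8748000000

Answer: 1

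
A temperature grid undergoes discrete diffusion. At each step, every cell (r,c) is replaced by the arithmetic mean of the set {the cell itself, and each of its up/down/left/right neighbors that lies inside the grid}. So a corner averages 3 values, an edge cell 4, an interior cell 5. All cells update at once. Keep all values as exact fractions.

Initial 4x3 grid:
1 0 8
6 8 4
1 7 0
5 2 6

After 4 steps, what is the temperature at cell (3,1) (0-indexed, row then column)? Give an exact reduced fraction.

Answer: 842417/216000

Derivation:
Step 1: cell (3,1) = 5
Step 2: cell (3,1) = 209/60
Step 3: cell (3,1) = 14503/3600
Step 4: cell (3,1) = 842417/216000
Full grid after step 4:
  509137/129600 3549503/864000 182179/43200
  870227/216000 1479817/360000 307909/72000
  854287/216000 371623/90000 881287/216000
  257671/64800 842417/216000 260071/64800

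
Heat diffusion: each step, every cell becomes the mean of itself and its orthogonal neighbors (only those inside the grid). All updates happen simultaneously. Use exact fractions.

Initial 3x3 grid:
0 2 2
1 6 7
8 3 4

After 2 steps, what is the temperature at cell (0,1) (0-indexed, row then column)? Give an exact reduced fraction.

Answer: 329/120

Derivation:
Step 1: cell (0,1) = 5/2
Step 2: cell (0,1) = 329/120
Full grid after step 2:
  29/12 329/120 131/36
  251/80 401/100 1013/240
  13/3 1063/240 44/9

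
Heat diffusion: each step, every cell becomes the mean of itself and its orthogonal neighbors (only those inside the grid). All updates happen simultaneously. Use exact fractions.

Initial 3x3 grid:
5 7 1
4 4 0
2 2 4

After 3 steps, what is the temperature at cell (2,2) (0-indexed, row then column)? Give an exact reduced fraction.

Step 1: cell (2,2) = 2
Step 2: cell (2,2) = 29/12
Step 3: cell (2,2) = 207/80
Full grid after step 3:
  1093/270 5897/1600 3437/1080
  17641/4800 19651/6000 40973/14400
  6979/2160 10487/3600 207/80

Answer: 207/80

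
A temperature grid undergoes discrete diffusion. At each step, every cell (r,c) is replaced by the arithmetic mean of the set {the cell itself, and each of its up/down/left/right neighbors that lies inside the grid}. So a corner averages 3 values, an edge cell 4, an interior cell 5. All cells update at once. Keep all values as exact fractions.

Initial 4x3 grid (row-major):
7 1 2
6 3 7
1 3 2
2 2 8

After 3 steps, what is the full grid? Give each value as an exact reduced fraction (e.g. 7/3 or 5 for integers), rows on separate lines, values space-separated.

After step 1:
  14/3 13/4 10/3
  17/4 4 7/2
  3 11/5 5
  5/3 15/4 4
After step 2:
  73/18 61/16 121/36
  191/48 86/25 95/24
  667/240 359/100 147/40
  101/36 697/240 17/4
After step 3:
  853/216 17603/4800 1603/432
  25657/7200 939/250 12991/3600
  23677/7200 9833/3000 2321/600
  382/135 48779/14400 2599/720

Answer: 853/216 17603/4800 1603/432
25657/7200 939/250 12991/3600
23677/7200 9833/3000 2321/600
382/135 48779/14400 2599/720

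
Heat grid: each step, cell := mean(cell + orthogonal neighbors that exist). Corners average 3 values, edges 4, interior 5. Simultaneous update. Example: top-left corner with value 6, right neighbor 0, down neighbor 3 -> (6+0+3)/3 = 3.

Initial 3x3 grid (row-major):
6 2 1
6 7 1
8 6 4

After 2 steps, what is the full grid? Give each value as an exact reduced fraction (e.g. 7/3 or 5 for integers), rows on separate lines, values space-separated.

After step 1:
  14/3 4 4/3
  27/4 22/5 13/4
  20/3 25/4 11/3
After step 2:
  185/36 18/5 103/36
  1349/240 493/100 253/80
  59/9 1259/240 79/18

Answer: 185/36 18/5 103/36
1349/240 493/100 253/80
59/9 1259/240 79/18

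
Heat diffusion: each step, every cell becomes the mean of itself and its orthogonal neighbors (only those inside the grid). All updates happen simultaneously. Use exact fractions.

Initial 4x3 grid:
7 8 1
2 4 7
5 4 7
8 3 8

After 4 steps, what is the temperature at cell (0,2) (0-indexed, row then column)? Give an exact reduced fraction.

Step 1: cell (0,2) = 16/3
Step 2: cell (0,2) = 181/36
Step 3: cell (0,2) = 2257/432
Step 4: cell (0,2) = 332951/64800
Full grid after step 4:
  324451/64800 368789/72000 332951/64800
  1092487/216000 152321/30000 1139237/216000
  1096847/216000 1906627/360000 129233/24000
  681847/129600 4643933/864000 80383/14400

Answer: 332951/64800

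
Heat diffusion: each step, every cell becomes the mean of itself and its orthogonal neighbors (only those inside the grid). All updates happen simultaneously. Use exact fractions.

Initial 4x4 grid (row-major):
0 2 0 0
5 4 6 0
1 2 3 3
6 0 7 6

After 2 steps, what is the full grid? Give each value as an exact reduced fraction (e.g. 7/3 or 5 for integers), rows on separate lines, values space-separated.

Answer: 19/9 289/120 61/40 17/12
91/30 62/25 297/100 157/80
31/12 69/20 79/25 887/240
115/36 145/48 1037/240 37/9

Derivation:
After step 1:
  7/3 3/2 2 0
  5/2 19/5 13/5 9/4
  7/2 2 21/5 3
  7/3 15/4 4 16/3
After step 2:
  19/9 289/120 61/40 17/12
  91/30 62/25 297/100 157/80
  31/12 69/20 79/25 887/240
  115/36 145/48 1037/240 37/9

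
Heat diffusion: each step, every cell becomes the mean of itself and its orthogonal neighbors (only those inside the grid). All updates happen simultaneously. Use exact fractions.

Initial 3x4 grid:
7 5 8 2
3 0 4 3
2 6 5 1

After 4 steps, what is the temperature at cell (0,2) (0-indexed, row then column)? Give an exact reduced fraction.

Answer: 877547/216000

Derivation:
Step 1: cell (0,2) = 19/4
Step 2: cell (0,2) = 217/48
Step 3: cell (0,2) = 30131/7200
Step 4: cell (0,2) = 877547/216000
Full grid after step 4:
  88957/21600 299669/72000 877547/216000 126313/32400
  839737/216000 21833/5625 684431/180000 1590079/432000
  236671/64800 788257/216000 257599/72000 37771/10800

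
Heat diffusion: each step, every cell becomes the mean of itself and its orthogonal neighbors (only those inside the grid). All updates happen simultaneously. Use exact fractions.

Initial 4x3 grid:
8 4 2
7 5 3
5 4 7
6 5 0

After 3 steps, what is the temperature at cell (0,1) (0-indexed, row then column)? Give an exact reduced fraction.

Answer: 70051/14400

Derivation:
Step 1: cell (0,1) = 19/4
Step 2: cell (0,1) = 1121/240
Step 3: cell (0,1) = 70051/14400
Full grid after step 3:
  5803/1080 70051/14400 1501/360
  39653/7200 28439/6000 3417/800
  37103/7200 28679/6000 3267/800
  5401/1080 63691/14400 1507/360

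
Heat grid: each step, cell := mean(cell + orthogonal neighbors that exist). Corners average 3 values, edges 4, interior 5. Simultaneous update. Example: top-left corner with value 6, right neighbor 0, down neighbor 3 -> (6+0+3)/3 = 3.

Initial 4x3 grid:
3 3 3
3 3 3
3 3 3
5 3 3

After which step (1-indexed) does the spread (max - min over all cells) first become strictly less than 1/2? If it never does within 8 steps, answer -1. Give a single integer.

Answer: 3

Derivation:
Step 1: max=11/3, min=3, spread=2/3
Step 2: max=32/9, min=3, spread=5/9
Step 3: max=365/108, min=3, spread=41/108
  -> spread < 1/2 first at step 3
Step 4: max=43097/12960, min=3, spread=4217/12960
Step 5: max=2541949/777600, min=10879/3600, spread=38417/155520
Step 6: max=151168211/46656000, min=218597/72000, spread=1903471/9331200
Step 7: max=8999069089/2799360000, min=6595759/2160000, spread=18038617/111974400
Step 8: max=537152982851/167961600000, min=596126759/194400000, spread=883978523/6718464000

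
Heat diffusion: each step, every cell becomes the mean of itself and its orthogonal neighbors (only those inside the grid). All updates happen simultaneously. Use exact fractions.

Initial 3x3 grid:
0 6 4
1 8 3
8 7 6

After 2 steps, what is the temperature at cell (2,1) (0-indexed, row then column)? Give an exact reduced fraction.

Step 1: cell (2,1) = 29/4
Step 2: cell (2,1) = 275/48
Full grid after step 2:
  133/36 97/24 169/36
  203/48 21/4 239/48
  101/18 275/48 107/18

Answer: 275/48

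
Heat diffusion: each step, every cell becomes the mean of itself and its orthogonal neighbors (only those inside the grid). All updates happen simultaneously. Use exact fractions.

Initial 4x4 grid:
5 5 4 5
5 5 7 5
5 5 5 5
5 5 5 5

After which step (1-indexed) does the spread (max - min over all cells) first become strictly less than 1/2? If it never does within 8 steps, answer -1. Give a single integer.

Step 1: max=11/2, min=14/3, spread=5/6
Step 2: max=107/20, min=59/12, spread=13/30
  -> spread < 1/2 first at step 2
Step 3: max=749/144, min=5, spread=29/144
Step 4: max=18581/3600, min=27133/5400, spread=1477/10800
Step 5: max=3332857/648000, min=1513/300, spread=64777/648000
Step 6: max=166097159/32400000, min=683023/135000, spread=2171639/32400000
Step 7: max=119516833/23328000, min=1640749/324000, spread=276581/4665600
Step 8: max=26853491467/5248800000, min=2464398841/486000000, spread=1189919921/26244000000

Answer: 2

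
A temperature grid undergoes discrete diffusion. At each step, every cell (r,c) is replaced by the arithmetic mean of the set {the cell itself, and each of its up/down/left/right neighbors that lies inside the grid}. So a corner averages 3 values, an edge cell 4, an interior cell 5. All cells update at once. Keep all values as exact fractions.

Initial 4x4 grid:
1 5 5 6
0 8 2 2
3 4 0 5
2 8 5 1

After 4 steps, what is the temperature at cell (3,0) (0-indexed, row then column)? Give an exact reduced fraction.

Step 1: cell (3,0) = 13/3
Step 2: cell (3,0) = 34/9
Step 3: cell (3,0) = 4183/1080
Step 4: cell (3,0) = 121153/32400
Full grid after step 4:
  1389/400 262991/72000 833309/216000 15569/4050
  245771/72000 109307/30000 165929/45000 782939/216000
  780521/216000 328117/90000 160867/45000 740707/216000
  121153/32400 817901/216000 776797/216000 27479/8100

Answer: 121153/32400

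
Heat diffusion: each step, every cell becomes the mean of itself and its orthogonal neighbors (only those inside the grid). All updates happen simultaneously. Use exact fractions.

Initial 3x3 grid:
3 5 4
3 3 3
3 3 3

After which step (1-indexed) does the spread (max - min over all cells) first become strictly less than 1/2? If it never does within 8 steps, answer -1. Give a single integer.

Step 1: max=4, min=3, spread=1
Step 2: max=889/240, min=3, spread=169/240
Step 3: max=647/180, min=3739/1200, spread=1723/3600
  -> spread < 1/2 first at step 3
Step 4: max=12583/3600, min=17087/5400, spread=143/432
Step 5: max=2238103/648000, min=38657/12000, spread=1205/5184
Step 6: max=132727741/38880000, min=63191683/19440000, spread=10151/62208
Step 7: max=879058903/259200000, min=3822144751/1166400000, spread=85517/746496
Step 8: max=472148072069/139968000000, min=76815222949/23328000000, spread=720431/8957952

Answer: 3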